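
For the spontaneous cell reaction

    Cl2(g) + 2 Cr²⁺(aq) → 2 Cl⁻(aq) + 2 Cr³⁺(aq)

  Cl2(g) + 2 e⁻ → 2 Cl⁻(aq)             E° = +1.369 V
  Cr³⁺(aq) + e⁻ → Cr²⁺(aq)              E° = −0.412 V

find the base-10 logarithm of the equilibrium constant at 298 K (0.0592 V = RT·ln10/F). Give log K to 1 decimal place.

log K = 60.2

The Cl₂/Cl⁻ couple is reduced (cathode); E°cell = +1.369 − (−0.412) = +1.781 V with n = 2.
At equilibrium E = 0, so log K = nE°cell / 0.0592 = (2)(+1.781) / 0.0592 = 60.2.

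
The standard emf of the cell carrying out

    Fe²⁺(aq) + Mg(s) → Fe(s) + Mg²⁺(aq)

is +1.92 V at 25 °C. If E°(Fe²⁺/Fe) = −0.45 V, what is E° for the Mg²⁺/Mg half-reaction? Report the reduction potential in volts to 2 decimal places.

In the reaction as written the Fe²⁺/Fe couple is reduced (cathode) and Mg²⁺/Mg is oxidized (anode), so E°cell = E°(Fe²⁺/Fe) − E°(Mg²⁺/Mg).
E°(Mg²⁺/Mg) = E°(cathode) − E°cell = −0.45 − (+1.92) = −2.37 V.

−2.37 V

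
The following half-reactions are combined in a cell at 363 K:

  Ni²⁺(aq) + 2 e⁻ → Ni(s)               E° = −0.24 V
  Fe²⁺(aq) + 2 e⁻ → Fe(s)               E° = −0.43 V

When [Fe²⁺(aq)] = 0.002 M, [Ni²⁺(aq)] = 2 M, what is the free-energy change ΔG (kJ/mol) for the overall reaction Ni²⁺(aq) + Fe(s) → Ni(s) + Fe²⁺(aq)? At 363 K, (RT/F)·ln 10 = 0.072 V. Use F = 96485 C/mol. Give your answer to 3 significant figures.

−57.5 kJ/mol

With Ni²⁺/Ni reduced at the cathode, E°cell = −0.24 − (−0.43) = +0.19 V and n = 2.
Q = [Fe²⁺(aq)] / [Ni²⁺(aq)] = 0.001, so log Q = −3.000 and E = +0.19 − (0.072/2)(−3.000) = +0.2980 V.
ΔG = −nFE = −(2)(96485)(+0.2980) J/mol = −57.5 kJ/mol.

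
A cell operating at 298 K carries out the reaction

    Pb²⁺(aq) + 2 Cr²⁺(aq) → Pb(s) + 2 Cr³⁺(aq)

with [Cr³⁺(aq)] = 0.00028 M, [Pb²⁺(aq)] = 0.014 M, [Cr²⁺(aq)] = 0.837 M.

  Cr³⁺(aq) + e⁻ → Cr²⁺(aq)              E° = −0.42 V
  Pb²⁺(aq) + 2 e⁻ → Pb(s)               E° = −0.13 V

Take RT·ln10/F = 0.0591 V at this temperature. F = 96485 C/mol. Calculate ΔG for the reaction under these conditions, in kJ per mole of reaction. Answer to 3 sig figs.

E°cell = −0.13 − (−0.42) = +0.29 V; the balanced reaction transfers n = 2 electrons.
Here Q = [Cr³⁺(aq)]^2 / ([Pb²⁺(aq)]·[Cr²⁺(aq)]^2) = 7.99×10^−6 (log Q = −5.097), giving E = +0.29 − (0.0591/2)·(−5.097) = +0.4406 V.
Then ΔG = −nFE = −2 × 96485 × +0.4406 J/mol = −85.0 kJ/mol.

−85.0 kJ/mol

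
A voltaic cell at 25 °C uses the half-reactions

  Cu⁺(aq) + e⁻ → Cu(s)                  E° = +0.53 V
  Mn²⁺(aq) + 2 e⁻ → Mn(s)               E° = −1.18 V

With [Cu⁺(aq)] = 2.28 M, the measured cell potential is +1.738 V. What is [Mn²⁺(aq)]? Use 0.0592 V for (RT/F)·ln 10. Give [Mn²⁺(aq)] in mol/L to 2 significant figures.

0.59 M

The Cu⁺/Cu couple has the larger reduction potential, so it is the cathode: E°cell = +0.53 − (−1.18) = +1.71 V and n = 2.
Rearranging E = E° − (0.0592/n)·log Q gives log Q = 2(+1.71 − (+1.738))/0.0592 = −0.946.
For 2 Cu⁺(aq) + Mn(s) → 2 Cu(s) + Mn²⁺(aq), the reaction quotient is Q = [Mn²⁺(aq)] / [Cu⁺(aq)]^2.
Solving for the unknown gives log [Mn²⁺(aq)] = −0.230, so [Mn²⁺(aq)] ≈ 0.59 M.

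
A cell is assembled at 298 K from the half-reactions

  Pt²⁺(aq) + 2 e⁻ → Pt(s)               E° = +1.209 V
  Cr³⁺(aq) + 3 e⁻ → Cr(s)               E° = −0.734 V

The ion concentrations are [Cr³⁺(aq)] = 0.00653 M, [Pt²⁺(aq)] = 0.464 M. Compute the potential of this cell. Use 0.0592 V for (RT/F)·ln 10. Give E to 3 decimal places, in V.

The Pt²⁺/Pt couple has the more positive E°, so it is the cathode; Cr³⁺/Cr is the anode.
The standard potential is +1.209 − (−0.734) = +1.943 V and the balanced reaction transfers n = 6 electrons.
Balancing gives 3 Pt²⁺(aq) + 2 Cr(s) → 3 Pt(s) + 2 Cr³⁺(aq); hence Q = [Cr³⁺(aq)]^2 / [Pt²⁺(aq)]^3 = 0.000427 (log Q = −3.370).
E = E° − (0.0592/n)·log Q = +1.943 − (0.0592/6)(−3.370) = +1.976 V.

+1.976 V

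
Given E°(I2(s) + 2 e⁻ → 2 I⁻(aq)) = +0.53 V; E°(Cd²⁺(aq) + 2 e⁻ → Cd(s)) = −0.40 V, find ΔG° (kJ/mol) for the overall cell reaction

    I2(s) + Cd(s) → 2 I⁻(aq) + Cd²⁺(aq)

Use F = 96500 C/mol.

In the reaction as written I2(s) is reduced, so the I₂/I⁻ couple is the cathode and Cd²⁺/Cd is the anode.
E°cell = +0.53 − (−0.40) = +0.93 V; balancing electrons gives n = 2.
ΔG° = −nFE°cell = −(2)(96500)(+0.93) J/mol = −179 kJ/mol.

−179 kJ/mol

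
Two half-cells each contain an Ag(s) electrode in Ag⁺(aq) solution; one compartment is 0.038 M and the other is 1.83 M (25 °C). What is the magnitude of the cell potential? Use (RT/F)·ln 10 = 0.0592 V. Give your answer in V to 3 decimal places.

For a concentration cell E°cell = 0, since both electrodes use the same couple.
The compartment with the higher Ag⁺(aq) concentration (1.83 M) acts as the cathode; ions are reduced there and produced at the dilute (0.038 M) anode.
With n = 1, Ecell = −(0.0592/1)·log([dilute]/[conc]) = −(0.0592/1)·log(0.038/1.83) = +0.100 V.

0.100 V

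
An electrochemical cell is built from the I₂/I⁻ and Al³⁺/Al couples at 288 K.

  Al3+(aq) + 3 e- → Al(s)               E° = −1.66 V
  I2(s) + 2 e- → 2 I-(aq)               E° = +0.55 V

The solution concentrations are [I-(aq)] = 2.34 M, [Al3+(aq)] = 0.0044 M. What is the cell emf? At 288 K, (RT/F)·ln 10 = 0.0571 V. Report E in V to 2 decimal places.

I₂/I⁻ is reduced (cathode, E° = +0.55 V) and Al³⁺/Al is oxidized (anode).
The standard potential is +0.55 − (−1.66) = +2.21 V and the balanced reaction transfers n = 6 electrons.
The balanced reaction is 3 I2(s) + 2 Al(s) → 6 I-(aq) + 2 Al3+(aq), so Q = [I-(aq)]^6·[Al3+(aq)]^2 = 0.00318 and log Q = −2.498.
Applying E = E° − (RT ln10/nF)·log Q gives +2.21 − (0.0571/6)(−2.498) = +2.23 V.

+2.23 V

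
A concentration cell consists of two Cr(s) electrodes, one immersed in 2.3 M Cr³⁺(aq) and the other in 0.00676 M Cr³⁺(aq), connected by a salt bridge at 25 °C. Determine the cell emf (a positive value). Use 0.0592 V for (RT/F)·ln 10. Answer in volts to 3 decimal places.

0.050 V

For a concentration cell E°cell = 0, since both electrodes use the same couple.
The compartment with the higher Cr³⁺(aq) concentration (2.3 M) acts as the cathode; ions are reduced there and produced at the dilute (0.00676 M) anode.
With n = 3, Ecell = −(0.0592/3)·log([dilute]/[conc]) = −(0.0592/3)·log(0.00676/2.3) = +0.050 V.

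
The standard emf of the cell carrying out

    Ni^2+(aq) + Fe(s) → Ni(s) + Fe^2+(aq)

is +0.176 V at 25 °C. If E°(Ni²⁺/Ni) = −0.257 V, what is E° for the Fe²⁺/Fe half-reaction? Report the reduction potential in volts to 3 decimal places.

−0.433 V

In the reaction as written the Ni²⁺/Ni couple is reduced (cathode) and Fe²⁺/Fe is oxidized (anode), so E°cell = E°(Ni²⁺/Ni) − E°(Fe²⁺/Fe).
E°(Fe²⁺/Fe) = E°(cathode) − E°cell = −0.257 − (+0.176) = −0.433 V.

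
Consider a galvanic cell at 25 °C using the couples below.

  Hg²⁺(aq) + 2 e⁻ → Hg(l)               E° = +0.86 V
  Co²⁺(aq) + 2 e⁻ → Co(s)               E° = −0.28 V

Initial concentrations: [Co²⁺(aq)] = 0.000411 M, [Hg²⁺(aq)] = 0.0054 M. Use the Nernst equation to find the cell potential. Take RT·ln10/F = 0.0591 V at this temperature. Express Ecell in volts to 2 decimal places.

+1.17 V

Hg²⁺/Hg is reduced (cathode, E° = +0.86 V) and Co²⁺/Co is oxidized (anode).
The standard potential is +0.86 − (−0.28) = +1.14 V and the balanced reaction transfers n = 2 electrons.
The balanced reaction is Hg²⁺(aq) + Co(s) → Hg(l) + Co²⁺(aq), so Q = [Co²⁺(aq)] / [Hg²⁺(aq)] = 0.0761 and log Q = −1.119.
By the Nernst equation, E = +1.14 − (0.0591/2)·(−1.119) = +1.17 V.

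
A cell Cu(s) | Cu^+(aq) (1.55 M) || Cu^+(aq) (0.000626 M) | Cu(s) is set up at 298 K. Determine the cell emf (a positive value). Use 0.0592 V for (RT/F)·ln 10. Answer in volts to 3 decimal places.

0.201 V

For a concentration cell E°cell = 0, since both electrodes use the same couple.
The compartment with the higher Cu^+(aq) concentration (1.55 M) acts as the cathode; ions are reduced there and produced at the dilute (0.000626 M) anode.
With n = 1, Ecell = −(0.0592/1)·log([dilute]/[conc]) = −(0.0592/1)·log(0.000626/1.55) = +0.201 V.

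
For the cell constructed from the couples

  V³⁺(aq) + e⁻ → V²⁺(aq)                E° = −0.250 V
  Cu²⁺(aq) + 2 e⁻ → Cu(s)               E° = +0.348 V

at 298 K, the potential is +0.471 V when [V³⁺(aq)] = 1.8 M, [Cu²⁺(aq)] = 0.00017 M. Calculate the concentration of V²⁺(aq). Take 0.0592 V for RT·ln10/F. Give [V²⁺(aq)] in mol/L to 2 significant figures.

The Cu²⁺/Cu couple has the larger reduction potential, so it is the cathode: E°cell = +0.348 − (−0.250) = +0.598 V and n = 2.
Since E = E° − (0.0592/n)·log Q, log Q = n(E° − E)/0.0592 = 4.291.
Balancing electrons gives Cu²⁺(aq) + 2 V²⁺(aq) → Cu(s) + 2 V³⁺(aq); thus Q = [V³⁺(aq)]^2 / ([Cu²⁺(aq)]·[V²⁺(aq)]^2).
Substituting the known concentrations and solving, log [V²⁺(aq)] = −0.005 and [V²⁺(aq)] = 0.99 M.

0.99 M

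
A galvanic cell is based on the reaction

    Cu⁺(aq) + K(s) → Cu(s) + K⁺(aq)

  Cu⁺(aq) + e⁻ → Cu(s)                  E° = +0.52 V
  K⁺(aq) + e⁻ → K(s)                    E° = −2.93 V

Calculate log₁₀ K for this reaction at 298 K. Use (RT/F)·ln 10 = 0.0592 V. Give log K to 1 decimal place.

log K = 58.3

The Cu⁺/Cu couple is reduced (cathode); E°cell = +0.52 − (−2.93) = +3.45 V with n = 1.
At equilibrium E = 0, so log K = nE°cell / 0.0592 = (1)(+3.45) / 0.0592 = 58.3.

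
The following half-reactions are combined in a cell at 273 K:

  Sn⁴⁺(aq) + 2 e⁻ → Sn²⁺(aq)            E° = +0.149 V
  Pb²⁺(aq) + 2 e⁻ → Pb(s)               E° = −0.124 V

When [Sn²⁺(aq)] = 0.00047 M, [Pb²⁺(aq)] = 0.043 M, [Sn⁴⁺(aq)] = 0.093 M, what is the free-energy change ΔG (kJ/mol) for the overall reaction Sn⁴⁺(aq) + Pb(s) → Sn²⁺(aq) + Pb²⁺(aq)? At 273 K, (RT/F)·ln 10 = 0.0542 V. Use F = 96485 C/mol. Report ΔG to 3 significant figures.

E°cell = +0.149 − (−0.124) = +0.273 V; the balanced reaction transfers n = 2 electrons.
Q = ([Sn²⁺(aq)]·[Pb²⁺(aq)]) / [Sn⁴⁺(aq)] = 0.000217, so log Q = −3.663 and E = +0.273 − (0.0542/2)(−3.663) = +0.3723 V.
Finally ΔG = −nFE = −(2)(96485 C/mol)(+0.3723 V) = −71.8 kJ/mol.

−71.8 kJ/mol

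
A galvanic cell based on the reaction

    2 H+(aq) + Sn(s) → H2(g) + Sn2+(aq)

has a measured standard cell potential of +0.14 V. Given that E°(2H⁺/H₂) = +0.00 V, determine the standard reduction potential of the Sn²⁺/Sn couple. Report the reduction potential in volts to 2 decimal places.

−0.14 V

In the reaction as written the 2H⁺/H₂ couple is reduced (cathode) and Sn²⁺/Sn is oxidized (anode), so E°cell = E°(2H⁺/H₂) − E°(Sn²⁺/Sn).
E°(Sn²⁺/Sn) = E°(cathode) − E°cell = +0.00 − (+0.14) = −0.14 V.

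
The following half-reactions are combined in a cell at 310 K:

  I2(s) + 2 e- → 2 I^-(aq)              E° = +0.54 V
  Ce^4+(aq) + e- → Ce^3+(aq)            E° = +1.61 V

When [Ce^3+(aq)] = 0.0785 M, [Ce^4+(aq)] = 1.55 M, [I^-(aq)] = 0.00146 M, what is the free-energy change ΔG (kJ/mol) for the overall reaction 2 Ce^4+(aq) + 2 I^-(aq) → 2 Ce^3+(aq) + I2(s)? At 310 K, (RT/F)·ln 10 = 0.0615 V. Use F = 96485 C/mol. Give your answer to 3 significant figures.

−188 kJ/mol

The standard cell potential is +1.61 − (+0.54) = +1.07 V, with n = 2 electrons in the balanced equation.
The reaction quotient is [Ce^3+(aq)]^2 / ([Ce^4+(aq)]^2·[I^-(aq)]^2) = 1.2×10^3; by Nernst, E = +1.07 − (0.0615/2)(3.080) = +0.9753 V.
Finally ΔG = −nFE = −(2)(96485 C/mol)(+0.9753 V) = −188 kJ/mol.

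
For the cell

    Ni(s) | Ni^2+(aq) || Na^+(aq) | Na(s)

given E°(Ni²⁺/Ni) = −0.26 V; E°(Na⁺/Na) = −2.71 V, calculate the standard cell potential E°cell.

−2.45 V

By convention the left-hand electrode in cell notation is the anode (oxidation) and the right-hand electrode is the cathode (reduction).
E°cell = E°(right) − E°(left) = −2.71 − (−0.26) = −2.45 V.
The negative sign shows that, as written, the cell would require an external voltage to drive the reaction.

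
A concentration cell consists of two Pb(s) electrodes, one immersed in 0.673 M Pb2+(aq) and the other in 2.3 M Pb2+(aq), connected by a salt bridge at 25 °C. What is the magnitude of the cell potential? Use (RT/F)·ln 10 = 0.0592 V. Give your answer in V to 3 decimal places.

For a concentration cell E°cell = 0, since both electrodes use the same couple.
The compartment with the higher Pb2+(aq) concentration (2.3 M) acts as the cathode; ions are reduced there and produced at the dilute (0.673 M) anode.
With n = 2, Ecell = −(0.0592/2)·log([dilute]/[conc]) = −(0.0592/2)·log(0.673/2.3) = +0.016 V.

0.016 V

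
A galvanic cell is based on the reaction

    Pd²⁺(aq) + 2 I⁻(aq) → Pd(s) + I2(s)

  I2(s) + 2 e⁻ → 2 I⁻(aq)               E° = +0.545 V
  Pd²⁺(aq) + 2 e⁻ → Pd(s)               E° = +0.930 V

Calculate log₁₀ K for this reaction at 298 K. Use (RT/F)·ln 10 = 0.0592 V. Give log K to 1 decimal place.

The Pd²⁺/Pd couple is reduced (cathode); E°cell = +0.930 − (+0.545) = +0.385 V with n = 2.
At equilibrium E = 0, so log K = nE°cell / 0.0592 = (2)(+0.385) / 0.0592 = 13.0.

log K = 13.0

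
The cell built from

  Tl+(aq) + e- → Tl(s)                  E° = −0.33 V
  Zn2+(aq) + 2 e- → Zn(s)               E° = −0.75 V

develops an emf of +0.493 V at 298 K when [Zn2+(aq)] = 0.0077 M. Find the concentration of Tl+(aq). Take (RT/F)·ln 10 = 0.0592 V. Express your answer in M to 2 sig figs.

1.5 M

Tl⁺/Tl is the cathode (higher E°); E°cell = −0.33 − (−0.75) = +0.42 V with n = 2.
Rearranging E = E° − (0.0592/n)·log Q gives log Q = 2(+0.42 − (+0.493))/0.0592 = −2.466.
The balanced reaction is 2 Tl+(aq) + Zn(s) → 2 Tl(s) + Zn2+(aq), so Q = [Zn2+(aq)] / [Tl+(aq)]^2.
Isolating [Tl+(aq)] in Q = 10^{−2.466} yields log [Tl+(aq)] = 0.176, i.e. 1.5 M.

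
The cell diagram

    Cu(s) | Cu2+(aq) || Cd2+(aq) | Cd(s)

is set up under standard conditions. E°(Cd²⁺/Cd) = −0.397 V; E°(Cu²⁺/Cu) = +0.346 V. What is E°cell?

By convention the left-hand electrode in cell notation is the anode (oxidation) and the right-hand electrode is the cathode (reduction).
E°cell = E°(right) − E°(left) = −0.397 − (+0.346) = −0.743 V.
The negative sign shows that, as written, the cell would require an external voltage to drive the reaction.

−0.743 V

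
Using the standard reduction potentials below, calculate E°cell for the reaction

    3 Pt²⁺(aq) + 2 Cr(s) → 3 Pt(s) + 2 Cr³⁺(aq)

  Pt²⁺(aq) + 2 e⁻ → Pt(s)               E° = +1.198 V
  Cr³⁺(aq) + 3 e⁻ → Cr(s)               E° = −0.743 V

Pt²⁺(aq) gains electrons, so the Pt²⁺/Pt couple is the cathode; the Cr³⁺/Cr couple is the anode.
E°cell = E°(cathode) − E°(anode) = +1.198 − (−0.743) = +1.941 V.
The positive value indicates the reaction is spontaneous as written.

+1.941 V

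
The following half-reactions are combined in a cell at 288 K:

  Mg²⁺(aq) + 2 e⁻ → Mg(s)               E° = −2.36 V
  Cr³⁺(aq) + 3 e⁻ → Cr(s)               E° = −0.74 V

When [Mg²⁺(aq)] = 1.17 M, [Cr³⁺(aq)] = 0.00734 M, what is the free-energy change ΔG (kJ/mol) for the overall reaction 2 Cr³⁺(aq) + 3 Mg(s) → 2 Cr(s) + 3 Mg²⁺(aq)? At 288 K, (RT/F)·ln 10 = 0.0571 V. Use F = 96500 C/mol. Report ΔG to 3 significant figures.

−913 kJ/mol

The standard cell potential is −0.74 − (−2.36) = +1.62 V, with n = 6 electrons in the balanced equation.
Q = [Mg²⁺(aq)]^3 / [Cr³⁺(aq)]^2 = 2.97×10^4, so log Q = 4.473 and E = +1.62 − (0.0571/6)(4.473) = +1.5774 V.
Then ΔG = −nFE = −6 × 96500 × +1.5774 J/mol = −913 kJ/mol.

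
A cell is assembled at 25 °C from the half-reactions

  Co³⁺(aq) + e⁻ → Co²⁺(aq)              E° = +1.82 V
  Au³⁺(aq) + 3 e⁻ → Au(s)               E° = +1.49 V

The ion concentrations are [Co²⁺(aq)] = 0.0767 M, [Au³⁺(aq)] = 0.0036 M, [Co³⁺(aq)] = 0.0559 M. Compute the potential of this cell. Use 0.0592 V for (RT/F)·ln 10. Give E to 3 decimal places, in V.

Co³⁺/Co²⁺ is reduced (cathode, E° = +1.82 V) and Au³⁺/Au is oxidized (anode).
The standard potential is +1.82 − (+1.49) = +0.33 V and the balanced reaction transfers n = 3 electrons.
Balancing gives 3 Co³⁺(aq) + Au(s) → 3 Co²⁺(aq) + Au³⁺(aq); hence Q = ([Co²⁺(aq)]^3·[Au³⁺(aq)]) / [Co³⁺(aq)]^3 = 0.0093 (log Q = −2.032).
Applying E = E° − (RT ln10/nF)·log Q gives +0.33 − (0.0592/3)(−2.032) = +0.370 V.

+0.370 V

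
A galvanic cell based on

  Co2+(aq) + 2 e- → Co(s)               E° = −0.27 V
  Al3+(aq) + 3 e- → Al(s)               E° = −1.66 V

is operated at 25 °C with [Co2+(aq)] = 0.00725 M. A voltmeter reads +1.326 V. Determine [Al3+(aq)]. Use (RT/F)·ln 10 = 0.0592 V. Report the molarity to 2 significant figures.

1.1 M

Co²⁺/Co is the cathode (higher E°); E°cell = −0.27 − (−1.66) = +1.39 V with n = 6.
Rearranging E = E° − (0.0592/n)·log Q gives log Q = 6(+1.39 − (+1.326))/0.0592 = 6.486.
For 3 Co2+(aq) + 2 Al(s) → 3 Co(s) + 2 Al3+(aq), the reaction quotient is Q = [Al3+(aq)]^2 / [Co2+(aq)]^3.
Substituting the known concentrations and solving, log [Al3+(aq)] = 0.034 and [Al3+(aq)] = 1.1 M.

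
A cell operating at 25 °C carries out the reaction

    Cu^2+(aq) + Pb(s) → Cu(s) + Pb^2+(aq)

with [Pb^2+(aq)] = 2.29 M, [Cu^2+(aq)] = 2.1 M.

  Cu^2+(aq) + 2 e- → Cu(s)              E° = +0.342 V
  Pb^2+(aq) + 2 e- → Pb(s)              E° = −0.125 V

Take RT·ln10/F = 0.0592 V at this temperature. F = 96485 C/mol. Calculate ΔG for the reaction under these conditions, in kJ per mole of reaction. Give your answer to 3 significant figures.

−89.9 kJ/mol

The standard cell potential is +0.342 − (−0.125) = +0.467 V, with n = 2 electrons in the balanced equation.
Q = [Pb^2+(aq)] / [Cu^2+(aq)] = 1.09, so log Q = 0.038 and E = +0.467 − (0.0592/2)(0.038) = +0.4659 V.
Finally ΔG = −nFE = −(2)(96485 C/mol)(+0.4659 V) = −89.9 kJ/mol.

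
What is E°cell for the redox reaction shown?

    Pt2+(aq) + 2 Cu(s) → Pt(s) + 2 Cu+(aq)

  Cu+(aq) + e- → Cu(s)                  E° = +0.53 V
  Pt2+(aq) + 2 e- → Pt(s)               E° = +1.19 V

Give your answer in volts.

+0.66 V

In the reaction as written, Pt2+(aq) is reduced (cathode) and Cu+(aq) is produced by oxidation at the anode.
E°cell = E°(cathode) − E°(anode) = +1.19 − (+0.53) = +0.66 V.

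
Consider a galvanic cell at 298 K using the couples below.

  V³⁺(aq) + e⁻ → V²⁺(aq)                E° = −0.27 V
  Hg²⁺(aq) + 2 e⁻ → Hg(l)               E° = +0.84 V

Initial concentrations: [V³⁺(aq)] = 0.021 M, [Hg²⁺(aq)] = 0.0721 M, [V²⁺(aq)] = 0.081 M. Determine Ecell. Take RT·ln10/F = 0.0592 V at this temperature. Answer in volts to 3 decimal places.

+1.111 V

Since E°(Hg²⁺/Hg) > E°(V³⁺/V²⁺), Hg²⁺/Hg serves as the cathode.
The standard potential is +0.84 − (−0.27) = +1.11 V and the balanced reaction transfers n = 2 electrons.
The balanced reaction is Hg²⁺(aq) + 2 V²⁺(aq) → Hg(l) + 2 V³⁺(aq), so Q = [V³⁺(aq)]^2 / ([Hg²⁺(aq)]·[V²⁺(aq)]^2) = 0.932 and log Q = −0.030.
By the Nernst equation, E = +1.11 − (0.0592/2)·(−0.030) = +1.111 V.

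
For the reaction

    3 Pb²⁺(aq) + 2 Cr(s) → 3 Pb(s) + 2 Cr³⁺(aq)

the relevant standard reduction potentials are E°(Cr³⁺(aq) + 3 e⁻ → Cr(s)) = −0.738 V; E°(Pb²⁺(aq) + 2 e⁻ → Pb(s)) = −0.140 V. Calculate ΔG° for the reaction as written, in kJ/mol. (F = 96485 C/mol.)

In the reaction as written Pb²⁺(aq) is reduced, so the Pb²⁺/Pb couple is the cathode and Cr³⁺/Cr is the anode.
E°cell = −0.140 − (−0.738) = +0.598 V; balancing electrons gives n = 6.
ΔG° = −nFE°cell = −(6)(96485)(+0.598) J/mol = −346 kJ/mol.

−346 kJ/mol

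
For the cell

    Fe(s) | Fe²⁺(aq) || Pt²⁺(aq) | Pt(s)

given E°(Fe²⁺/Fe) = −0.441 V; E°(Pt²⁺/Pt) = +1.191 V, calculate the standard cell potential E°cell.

+1.632 V

By convention the left-hand electrode in cell notation is the anode (oxidation) and the right-hand electrode is the cathode (reduction).
E°cell = E°(right) − E°(left) = +1.191 − (−0.441) = +1.632 V.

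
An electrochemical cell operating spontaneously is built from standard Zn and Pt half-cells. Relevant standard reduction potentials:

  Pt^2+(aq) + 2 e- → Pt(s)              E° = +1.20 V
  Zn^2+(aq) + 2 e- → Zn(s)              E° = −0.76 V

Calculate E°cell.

The Pt²⁺/Pt couple has the higher E°, so Pt ion is reduced (cathode) and Zn is oxidized (anode).
E°cell = E°(cathode) − E°(anode) = +1.20 − (−0.76) = +1.96 V.

+1.96 V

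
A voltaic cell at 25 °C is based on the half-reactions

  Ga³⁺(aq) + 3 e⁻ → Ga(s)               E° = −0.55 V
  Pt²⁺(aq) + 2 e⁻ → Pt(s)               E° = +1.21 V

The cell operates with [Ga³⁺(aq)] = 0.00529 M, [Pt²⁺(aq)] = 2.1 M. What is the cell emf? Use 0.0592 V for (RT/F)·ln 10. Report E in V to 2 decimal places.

Pt²⁺/Pt is reduced (cathode, E° = +1.21 V) and Ga³⁺/Ga is oxidized (anode).
The standard potential is +1.21 − (−0.55) = +1.76 V and the balanced reaction transfers n = 6 electrons.
For the overall reaction 3 Pt²⁺(aq) + 2 Ga(s) → 3 Pt(s) + 2 Ga³⁺(aq), Q = [Ga³⁺(aq)]^2 / [Pt²⁺(aq)]^3 = 3.02×10^−6, giving log Q = −5.520.
By the Nernst equation, E = +1.76 − (0.0592/6)·(−5.520) = +1.81 V.

+1.81 V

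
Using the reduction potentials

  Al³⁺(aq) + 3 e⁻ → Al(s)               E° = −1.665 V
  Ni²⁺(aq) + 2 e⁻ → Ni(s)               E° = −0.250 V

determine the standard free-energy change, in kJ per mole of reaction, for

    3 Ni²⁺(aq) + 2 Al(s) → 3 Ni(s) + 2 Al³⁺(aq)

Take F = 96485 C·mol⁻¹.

In the reaction as written Ni²⁺(aq) is reduced, so the Ni²⁺/Ni couple is the cathode and Al³⁺/Al is the anode.
E°cell = −0.250 − (−1.665) = +1.415 V; balancing electrons gives n = 6.
ΔG° = −nFE°cell = −(6)(96485)(+1.415) J/mol = −819 kJ/mol.

−819 kJ/mol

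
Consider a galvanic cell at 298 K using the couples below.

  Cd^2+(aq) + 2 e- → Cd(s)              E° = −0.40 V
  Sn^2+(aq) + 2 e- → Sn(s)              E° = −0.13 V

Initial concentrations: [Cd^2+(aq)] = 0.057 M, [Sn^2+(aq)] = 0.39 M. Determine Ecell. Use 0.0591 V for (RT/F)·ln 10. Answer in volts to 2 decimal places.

+0.29 V

The Sn²⁺/Sn couple has the more positive E°, so it is the cathode; Cd²⁺/Cd is the anode.
The standard potential is −0.13 − (−0.40) = +0.27 V and the balanced reaction transfers n = 2 electrons.
Balancing gives Sn^2+(aq) + Cd(s) → Sn(s) + Cd^2+(aq); hence Q = [Cd^2+(aq)] / [Sn^2+(aq)] = 0.146 (log Q = −0.835).
By the Nernst equation, E = +0.27 − (0.0591/2)·(−0.835) = +0.29 V.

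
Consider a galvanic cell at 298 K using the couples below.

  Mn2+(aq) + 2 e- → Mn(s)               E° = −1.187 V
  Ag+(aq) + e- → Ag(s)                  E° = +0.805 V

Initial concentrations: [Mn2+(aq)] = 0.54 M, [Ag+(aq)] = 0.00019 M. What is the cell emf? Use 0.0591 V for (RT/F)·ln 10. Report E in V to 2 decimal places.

Since E°(Ag⁺/Ag) > E°(Mn²⁺/Mn), Ag⁺/Ag serves as the cathode.
The standard potential is +0.805 − (−1.187) = +1.992 V and the balanced reaction transfers n = 2 electrons.
Balancing gives 2 Ag+(aq) + Mn(s) → 2 Ag(s) + Mn2+(aq); hence Q = [Mn2+(aq)] / [Ag+(aq)]^2 = 1.5×10^7 (log Q = 7.175).
By the Nernst equation, E = +1.992 − (0.0591/2)·(7.175) = +1.78 V.

+1.78 V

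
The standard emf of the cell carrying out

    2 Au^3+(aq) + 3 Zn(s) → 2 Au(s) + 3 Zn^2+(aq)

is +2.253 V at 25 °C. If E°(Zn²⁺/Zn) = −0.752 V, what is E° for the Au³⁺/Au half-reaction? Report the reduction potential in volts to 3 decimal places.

+1.501 V

In the reaction as written the Au³⁺/Au couple is reduced (cathode) and Zn²⁺/Zn is oxidized (anode), so E°cell = E°(Au³⁺/Au) − E°(Zn²⁺/Zn).
E°(Au³⁺/Au) = E°cell + E°(anode) = +2.253 + (−0.752) = +1.501 V.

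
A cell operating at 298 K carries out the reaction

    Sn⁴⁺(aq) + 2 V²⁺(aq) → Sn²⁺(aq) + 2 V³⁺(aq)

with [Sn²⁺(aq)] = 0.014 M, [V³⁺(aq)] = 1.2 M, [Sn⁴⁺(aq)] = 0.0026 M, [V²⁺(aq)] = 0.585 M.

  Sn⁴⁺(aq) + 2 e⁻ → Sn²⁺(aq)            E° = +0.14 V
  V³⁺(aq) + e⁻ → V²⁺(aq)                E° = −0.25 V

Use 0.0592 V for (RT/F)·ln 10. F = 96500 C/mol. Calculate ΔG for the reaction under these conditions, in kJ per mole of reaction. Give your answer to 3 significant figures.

−67.5 kJ/mol

The standard cell potential is +0.14 − (−0.25) = +0.39 V, with n = 2 electrons in the balanced equation.
Q = ([Sn²⁺(aq)]·[V³⁺(aq)]^2) / ([Sn⁴⁺(aq)]·[V²⁺(aq)]^2) = 22.7, so log Q = 1.355 and E = +0.39 − (0.0592/2)(1.355) = +0.3499 V.
Finally ΔG = −nFE = −(2)(96500 C/mol)(+0.3499 V) = −67.5 kJ/mol.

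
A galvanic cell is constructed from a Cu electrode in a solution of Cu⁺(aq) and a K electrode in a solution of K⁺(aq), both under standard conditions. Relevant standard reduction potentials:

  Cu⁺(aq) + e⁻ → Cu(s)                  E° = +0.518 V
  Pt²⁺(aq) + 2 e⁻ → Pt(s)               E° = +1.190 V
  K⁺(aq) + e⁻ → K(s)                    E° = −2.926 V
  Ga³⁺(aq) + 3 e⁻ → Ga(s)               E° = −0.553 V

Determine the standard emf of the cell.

Of the two couples in this cell, the one with the more positive reduction potential is reduced at the cathode: here that is Cu⁺/Cu (+0.518 V); K⁺/K (−2.926 V) is the anode.
E°cell = E°(cathode) − E°(anode) = +0.518 − (−2.926) = +3.444 V.

+3.444 V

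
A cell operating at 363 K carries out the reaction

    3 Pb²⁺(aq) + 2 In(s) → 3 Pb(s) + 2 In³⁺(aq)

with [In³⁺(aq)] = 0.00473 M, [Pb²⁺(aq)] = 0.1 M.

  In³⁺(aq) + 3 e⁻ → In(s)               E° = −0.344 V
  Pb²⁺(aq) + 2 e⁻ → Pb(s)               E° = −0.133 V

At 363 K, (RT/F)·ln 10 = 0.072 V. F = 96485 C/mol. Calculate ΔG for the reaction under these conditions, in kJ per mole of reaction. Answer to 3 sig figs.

The standard cell potential is −0.133 − (−0.344) = +0.211 V, with n = 6 electrons in the balanced equation.
Here Q = [In³⁺(aq)]^2 / [Pb²⁺(aq)]^3 = 0.0224 (log Q = −1.650), giving E = +0.211 − (0.072/6)·(−1.650) = +0.2308 V.
ΔG = −nFE = −(6)(96485)(+0.2308) J/mol = −134 kJ/mol.

−134 kJ/mol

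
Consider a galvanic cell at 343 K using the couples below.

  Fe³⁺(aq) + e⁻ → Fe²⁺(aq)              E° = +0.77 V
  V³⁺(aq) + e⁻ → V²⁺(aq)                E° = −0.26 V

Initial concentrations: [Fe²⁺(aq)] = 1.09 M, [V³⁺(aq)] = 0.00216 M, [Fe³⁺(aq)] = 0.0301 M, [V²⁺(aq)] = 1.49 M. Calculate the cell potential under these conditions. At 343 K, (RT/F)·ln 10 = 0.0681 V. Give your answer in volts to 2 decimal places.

+1.12 V

Since E°(Fe³⁺/Fe²⁺) > E°(V³⁺/V²⁺), Fe³⁺/Fe²⁺ serves as the cathode.
E°cell = +0.77 − (−0.26) = +1.03 V, with n = 1 electron transferred.
Balancing gives Fe³⁺(aq) + V²⁺(aq) → Fe²⁺(aq) + V³⁺(aq); hence Q = ([Fe²⁺(aq)]·[V³⁺(aq)]) / ([Fe³⁺(aq)]·[V²⁺(aq)]) = 0.0525 (log Q = −1.280).
E = E° − (0.0681/n)·log Q = +1.03 − (0.0681/1)(−1.280) = +1.12 V.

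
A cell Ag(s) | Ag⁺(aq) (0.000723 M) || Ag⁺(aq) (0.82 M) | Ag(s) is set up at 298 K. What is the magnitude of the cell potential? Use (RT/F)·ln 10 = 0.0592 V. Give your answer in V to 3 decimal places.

0.181 V

For a concentration cell E°cell = 0, since both electrodes use the same couple.
The compartment with the higher Ag⁺(aq) concentration (0.82 M) acts as the cathode; ions are reduced there and produced at the dilute (0.000723 M) anode.
With n = 1, Ecell = −(0.0592/1)·log([dilute]/[conc]) = −(0.0592/1)·log(0.000723/0.82) = +0.181 V.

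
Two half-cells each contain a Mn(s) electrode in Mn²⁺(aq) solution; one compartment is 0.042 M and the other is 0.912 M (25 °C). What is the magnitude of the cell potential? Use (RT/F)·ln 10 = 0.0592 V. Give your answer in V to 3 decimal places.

0.040 V

For a concentration cell E°cell = 0, since both electrodes use the same couple.
The compartment with the higher Mn²⁺(aq) concentration (0.912 M) acts as the cathode; ions are reduced there and produced at the dilute (0.042 M) anode.
With n = 2, Ecell = −(0.0592/2)·log([dilute]/[conc]) = −(0.0592/2)·log(0.042/0.912) = +0.040 V.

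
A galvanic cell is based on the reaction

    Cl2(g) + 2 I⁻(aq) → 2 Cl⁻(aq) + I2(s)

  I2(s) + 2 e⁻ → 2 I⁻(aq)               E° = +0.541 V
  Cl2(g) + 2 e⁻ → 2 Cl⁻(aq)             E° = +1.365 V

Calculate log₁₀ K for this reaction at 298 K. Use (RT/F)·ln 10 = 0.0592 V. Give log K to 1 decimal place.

The Cl₂/Cl⁻ couple is reduced (cathode); E°cell = +1.365 − (+0.541) = +0.824 V with n = 2.
At equilibrium E = 0, so log K = nE°cell / 0.0592 = (2)(+0.824) / 0.0592 = 27.8.

log K = 27.8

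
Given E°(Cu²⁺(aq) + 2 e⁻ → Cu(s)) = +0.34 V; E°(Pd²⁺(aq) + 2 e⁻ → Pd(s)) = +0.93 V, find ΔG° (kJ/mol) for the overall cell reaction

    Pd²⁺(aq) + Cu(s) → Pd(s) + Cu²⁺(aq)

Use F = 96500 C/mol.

In the reaction as written Pd²⁺(aq) is reduced, so the Pd²⁺/Pd couple is the cathode and Cu²⁺/Cu is the anode.
E°cell = +0.93 − (+0.34) = +0.59 V; balancing electrons gives n = 2.
ΔG° = −nFE°cell = −(2)(96500)(+0.59) J/mol = −114 kJ/mol.

−114 kJ/mol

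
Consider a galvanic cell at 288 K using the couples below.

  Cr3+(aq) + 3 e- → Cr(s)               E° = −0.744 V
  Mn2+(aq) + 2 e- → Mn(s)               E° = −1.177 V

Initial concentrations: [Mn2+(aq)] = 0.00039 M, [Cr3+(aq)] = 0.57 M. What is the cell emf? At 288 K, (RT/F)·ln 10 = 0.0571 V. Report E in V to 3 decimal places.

Since E°(Cr³⁺/Cr) > E°(Mn²⁺/Mn), Cr³⁺/Cr serves as the cathode.
E°cell = E°cat − E°an = −0.744 − (−1.177) = +0.433 V; n = 6.
The balanced reaction is 2 Cr3+(aq) + 3 Mn(s) → 2 Cr(s) + 3 Mn2+(aq), so Q = [Mn2+(aq)]^3 / [Cr3+(aq)]^2 = 1.83×10^−10 and log Q = −9.739.
E = E° − (0.0571/n)·log Q = +0.433 − (0.0571/6)(−9.739) = +0.526 V.

+0.526 V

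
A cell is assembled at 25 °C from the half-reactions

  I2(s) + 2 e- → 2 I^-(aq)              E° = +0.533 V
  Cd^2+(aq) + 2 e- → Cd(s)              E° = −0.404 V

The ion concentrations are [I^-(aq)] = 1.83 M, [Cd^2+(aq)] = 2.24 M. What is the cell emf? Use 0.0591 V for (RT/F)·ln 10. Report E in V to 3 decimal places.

+0.911 V

Since E°(I₂/I⁻) > E°(Cd²⁺/Cd), I₂/I⁻ serves as the cathode.
E°cell = E°cat − E°an = +0.533 − (−0.404) = +0.937 V; n = 2.
Balancing gives I2(s) + Cd(s) → 2 I^-(aq) + Cd^2+(aq); hence Q = [I^-(aq)]^2·[Cd^2+(aq)] = 7.5 (log Q = 0.875).
Applying E = E° − (RT ln10/nF)·log Q gives +0.937 − (0.0591/2)(0.875) = +0.911 V.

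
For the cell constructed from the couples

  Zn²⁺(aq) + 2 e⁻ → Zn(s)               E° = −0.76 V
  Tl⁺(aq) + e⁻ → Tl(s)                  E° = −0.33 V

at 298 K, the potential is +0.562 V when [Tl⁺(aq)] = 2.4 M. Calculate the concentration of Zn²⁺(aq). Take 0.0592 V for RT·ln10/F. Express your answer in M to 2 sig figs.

0.00020 M

The Tl⁺/Tl couple has the larger reduction potential, so it is the cathode: E°cell = −0.33 − (−0.76) = +0.43 V and n = 2.
From the Nernst equation, log Q = n(E° − E)/0.0592 = 2·(+0.43 − (+0.562))/0.0592 = −4.459.
The balanced reaction is 2 Tl⁺(aq) + Zn(s) → 2 Tl(s) + Zn²⁺(aq), so Q = [Zn²⁺(aq)] / [Tl⁺(aq)]^2.
Substituting the known concentrations and solving, log [Zn²⁺(aq)] = −3.699 and [Zn²⁺(aq)] = 0.00020 M.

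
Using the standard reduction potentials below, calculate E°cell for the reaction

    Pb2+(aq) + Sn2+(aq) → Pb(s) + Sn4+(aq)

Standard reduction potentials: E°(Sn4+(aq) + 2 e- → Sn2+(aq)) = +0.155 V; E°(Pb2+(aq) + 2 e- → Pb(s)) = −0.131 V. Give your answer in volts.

Pb2+(aq) gains electrons, so the Pb²⁺/Pb couple is the cathode; the Sn⁴⁺/Sn²⁺ couple is the anode.
E°cell = E°(cathode) − E°(anode) = −0.131 − (+0.155) = −0.286 V.
The negative E°cell means the reaction is non-spontaneous in the direction written.

−0.286 V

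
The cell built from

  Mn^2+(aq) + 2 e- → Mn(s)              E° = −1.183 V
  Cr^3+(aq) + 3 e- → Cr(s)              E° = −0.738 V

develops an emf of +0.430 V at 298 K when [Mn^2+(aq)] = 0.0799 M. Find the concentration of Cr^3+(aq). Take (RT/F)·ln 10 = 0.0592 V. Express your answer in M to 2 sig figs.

With Cr³⁺/Cr at the cathode and Mn²⁺/Mn at the anode, E°cell = −0.738 − (−1.183) = +0.445 V (n = 6).
Since E = E° − (0.0592/n)·log Q, log Q = n(E° − E)/0.0592 = 1.520.
Balancing electrons gives 2 Cr^3+(aq) + 3 Mn(s) → 2 Cr(s) + 3 Mn^2+(aq); thus Q = [Mn^2+(aq)]^3 / [Cr^3+(aq)]^2.
Substituting the known concentrations and solving, log [Cr^3+(aq)] = −2.406 and [Cr^3+(aq)] = 0.0039 M.

0.0039 M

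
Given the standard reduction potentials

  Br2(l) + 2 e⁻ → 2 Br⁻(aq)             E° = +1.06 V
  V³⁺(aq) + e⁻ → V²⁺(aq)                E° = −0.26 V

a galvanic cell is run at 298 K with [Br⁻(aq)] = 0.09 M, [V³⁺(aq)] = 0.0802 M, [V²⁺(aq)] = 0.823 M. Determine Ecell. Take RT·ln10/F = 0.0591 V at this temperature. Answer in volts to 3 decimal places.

The Br₂/Br⁻ couple has the more positive E°, so it is the cathode; V³⁺/V²⁺ is the anode.
E°cell = E°cat − E°an = +1.06 − (−0.26) = +1.32 V; n = 2.
The balanced reaction is Br2(l) + 2 V²⁺(aq) → 2 Br⁻(aq) + 2 V³⁺(aq), so Q = ([Br⁻(aq)]^2·[V³⁺(aq)]^2) / [V²⁺(aq)]^2 = 7.69×10^−5 and log Q = −4.114.
E = E° − (0.0591/n)·log Q = +1.32 − (0.0591/2)(−4.114) = +1.442 V.

+1.442 V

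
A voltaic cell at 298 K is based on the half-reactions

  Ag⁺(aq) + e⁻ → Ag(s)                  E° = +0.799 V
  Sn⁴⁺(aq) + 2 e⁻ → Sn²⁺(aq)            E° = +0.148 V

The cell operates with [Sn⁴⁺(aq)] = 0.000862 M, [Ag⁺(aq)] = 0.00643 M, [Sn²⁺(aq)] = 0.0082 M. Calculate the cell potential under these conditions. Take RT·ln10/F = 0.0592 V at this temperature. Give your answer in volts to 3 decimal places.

+0.550 V

The Ag⁺/Ag couple has the more positive E°, so it is the cathode; Sn⁴⁺/Sn²⁺ is the anode.
E°cell = E°cat − E°an = +0.799 − (+0.148) = +0.651 V; n = 2.
The balanced reaction is 2 Ag⁺(aq) + Sn²⁺(aq) → 2 Ag(s) + Sn⁴⁺(aq), so Q = [Sn⁴⁺(aq)] / ([Ag⁺(aq)]^2·[Sn²⁺(aq)]) = 2.54×10^3 and log Q = 3.405.
By the Nernst equation, E = +0.651 − (0.0592/2)·(3.405) = +0.550 V.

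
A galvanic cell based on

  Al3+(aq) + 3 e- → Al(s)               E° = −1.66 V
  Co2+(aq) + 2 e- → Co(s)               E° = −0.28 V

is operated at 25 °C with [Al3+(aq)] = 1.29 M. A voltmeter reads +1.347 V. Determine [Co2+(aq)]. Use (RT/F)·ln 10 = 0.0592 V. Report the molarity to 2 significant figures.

0.091 M

With Co²⁺/Co at the cathode and Al³⁺/Al at the anode, E°cell = −0.28 − (−1.66) = +1.38 V (n = 6).
From the Nernst equation, log Q = n(E° − E)/0.0592 = 6·(+1.38 − (+1.347))/0.0592 = 3.345.
Balancing electrons gives 3 Co2+(aq) + 2 Al(s) → 3 Co(s) + 2 Al3+(aq); thus Q = [Al3+(aq)]^2 / [Co2+(aq)]^3.
Substituting the known concentrations and solving, log [Co2+(aq)] = −1.041 and [Co2+(aq)] = 0.091 M.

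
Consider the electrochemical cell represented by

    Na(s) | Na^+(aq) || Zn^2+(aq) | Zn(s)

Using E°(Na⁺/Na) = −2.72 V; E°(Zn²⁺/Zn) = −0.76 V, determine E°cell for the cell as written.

+1.96 V

By convention the left-hand electrode in cell notation is the anode (oxidation) and the right-hand electrode is the cathode (reduction).
E°cell = E°(right) − E°(left) = −0.76 − (−2.72) = +1.96 V.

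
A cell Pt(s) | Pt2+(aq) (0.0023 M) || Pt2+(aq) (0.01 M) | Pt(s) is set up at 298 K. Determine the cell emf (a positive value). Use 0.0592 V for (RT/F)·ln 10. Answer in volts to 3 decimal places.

For a concentration cell E°cell = 0, since both electrodes use the same couple.
The compartment with the higher Pt2+(aq) concentration (0.01 M) acts as the cathode; ions are reduced there and produced at the dilute (0.0023 M) anode.
With n = 2, Ecell = −(0.0592/2)·log([dilute]/[conc]) = −(0.0592/2)·log(0.0023/0.01) = +0.019 V.

0.019 V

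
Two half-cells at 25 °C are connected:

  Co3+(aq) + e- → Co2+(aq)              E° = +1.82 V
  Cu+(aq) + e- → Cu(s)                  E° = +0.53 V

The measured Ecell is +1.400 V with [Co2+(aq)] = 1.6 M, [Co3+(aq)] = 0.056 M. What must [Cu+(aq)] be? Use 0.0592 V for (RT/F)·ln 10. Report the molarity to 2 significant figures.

0.00049 M

Co³⁺/Co²⁺ is the cathode (higher E°); E°cell = +1.82 − (+0.53) = +1.29 V with n = 1.
Since E = E° − (0.0592/n)·log Q, log Q = n(E° − E)/0.0592 = −1.858.
For Co3+(aq) + Cu(s) → Co2+(aq) + Cu+(aq), the reaction quotient is Q = ([Co2+(aq)]·[Cu+(aq)]) / [Co3+(aq)].
Isolating [Cu+(aq)] in Q = 10^{−1.858} yields log [Cu+(aq)] = −3.314, i.e. 0.00049 M.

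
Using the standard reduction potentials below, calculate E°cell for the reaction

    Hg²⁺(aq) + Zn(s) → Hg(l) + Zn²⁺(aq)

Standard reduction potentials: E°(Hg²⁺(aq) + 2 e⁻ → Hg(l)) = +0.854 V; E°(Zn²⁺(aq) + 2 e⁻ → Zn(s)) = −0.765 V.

+1.619 V

Hg²⁺(aq) gains electrons, so the Hg²⁺/Hg couple is the cathode; the Zn²⁺/Zn couple is the anode.
E°cell = E°(cathode) − E°(anode) = +0.854 − (−0.765) = +1.619 V.
The positive value indicates the reaction is spontaneous as written.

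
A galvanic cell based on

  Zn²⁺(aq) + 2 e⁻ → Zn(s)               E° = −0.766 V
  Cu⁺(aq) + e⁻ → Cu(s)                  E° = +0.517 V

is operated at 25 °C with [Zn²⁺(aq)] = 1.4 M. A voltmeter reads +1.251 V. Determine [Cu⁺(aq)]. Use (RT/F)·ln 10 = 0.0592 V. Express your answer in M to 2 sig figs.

0.34 M

With Cu⁺/Cu at the cathode and Zn²⁺/Zn at the anode, E°cell = +0.517 − (−0.766) = +1.283 V (n = 2).
From the Nernst equation, log Q = n(E° − E)/0.0592 = 2·(+1.283 − (+1.251))/0.0592 = 1.081.
For 2 Cu⁺(aq) + Zn(s) → 2 Cu(s) + Zn²⁺(aq), the reaction quotient is Q = [Zn²⁺(aq)] / [Cu⁺(aq)]^2.
Substituting the known concentrations and solving, log [Cu⁺(aq)] = −0.467 and [Cu⁺(aq)] = 0.34 M.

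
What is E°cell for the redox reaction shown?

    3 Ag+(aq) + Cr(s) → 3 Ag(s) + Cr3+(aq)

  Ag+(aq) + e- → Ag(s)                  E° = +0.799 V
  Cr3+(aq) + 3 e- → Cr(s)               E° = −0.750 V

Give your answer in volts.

+1.549 V

In the reaction as written, Ag+(aq) is reduced (cathode) and Cr3+(aq) is produced by oxidation at the anode.
E°cell = E°(cathode) − E°(anode) = +0.799 − (−0.750) = +1.549 V.
The positive value indicates the reaction is spontaneous as written.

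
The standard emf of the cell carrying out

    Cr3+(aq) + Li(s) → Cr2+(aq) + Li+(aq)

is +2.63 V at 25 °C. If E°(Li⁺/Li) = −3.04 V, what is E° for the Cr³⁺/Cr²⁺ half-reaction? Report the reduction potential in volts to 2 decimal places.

−0.41 V

In the reaction as written the Cr³⁺/Cr²⁺ couple is reduced (cathode) and Li⁺/Li is oxidized (anode), so E°cell = E°(Cr³⁺/Cr²⁺) − E°(Li⁺/Li).
E°(Cr³⁺/Cr²⁺) = E°cell + E°(anode) = +2.63 + (−3.04) = −0.41 V.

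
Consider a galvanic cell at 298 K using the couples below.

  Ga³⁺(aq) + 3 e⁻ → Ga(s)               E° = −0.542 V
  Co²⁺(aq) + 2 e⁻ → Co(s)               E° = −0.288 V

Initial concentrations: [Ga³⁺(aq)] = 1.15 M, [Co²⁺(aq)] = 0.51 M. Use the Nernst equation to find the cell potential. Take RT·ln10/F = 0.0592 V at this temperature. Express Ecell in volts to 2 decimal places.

Since E°(Co²⁺/Co) > E°(Ga³⁺/Ga), Co²⁺/Co serves as the cathode.
E°cell = E°cat − E°an = −0.288 − (−0.542) = +0.254 V; n = 6.
For the overall reaction 3 Co²⁺(aq) + 2 Ga(s) → 3 Co(s) + 2 Ga³⁺(aq), Q = [Ga³⁺(aq)]^2 / [Co²⁺(aq)]^3 = 9.97, giving log Q = 0.999.
Applying E = E° − (RT ln10/nF)·log Q gives +0.254 − (0.0592/6)(0.999) = +0.24 V.

+0.24 V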